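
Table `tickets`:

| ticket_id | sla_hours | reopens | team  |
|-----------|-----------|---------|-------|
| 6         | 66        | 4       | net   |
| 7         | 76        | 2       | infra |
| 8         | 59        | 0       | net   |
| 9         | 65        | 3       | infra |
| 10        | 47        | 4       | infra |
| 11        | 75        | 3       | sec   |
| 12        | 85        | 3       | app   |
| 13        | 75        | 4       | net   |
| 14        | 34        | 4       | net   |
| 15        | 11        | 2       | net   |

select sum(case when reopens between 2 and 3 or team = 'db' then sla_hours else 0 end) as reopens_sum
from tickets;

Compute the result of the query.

312

ticket_id=6: ✗
ticket_id=7: ✓ → 76
ticket_id=8: ✗
ticket_id=9: ✓ → 65
ticket_id=10: ✗
ticket_id=11: ✓ → 75
ticket_id=12: ✓ → 85
ticket_id=13: ✗
ticket_id=14: ✗
ticket_id=15: ✓ → 11
reopens_sum = 76 + 65 + 75 + 85 + 11 = 312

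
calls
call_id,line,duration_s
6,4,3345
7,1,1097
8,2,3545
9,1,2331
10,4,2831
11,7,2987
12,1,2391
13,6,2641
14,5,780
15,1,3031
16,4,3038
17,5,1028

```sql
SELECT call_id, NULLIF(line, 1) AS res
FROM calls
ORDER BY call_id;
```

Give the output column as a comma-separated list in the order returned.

call_id=6: line=4 vs 1: differ → 4
call_id=7: line=1 vs 1: equal → NULL
call_id=8: line=2 vs 1: differ → 2
call_id=9: line=1 vs 1: equal → NULL
call_id=10: line=4 vs 1: differ → 4
call_id=11: line=7 vs 1: differ → 7
call_id=12: line=1 vs 1: equal → NULL
call_id=13: line=6 vs 1: differ → 6
call_id=14: line=5 vs 1: differ → 5
call_id=15: line=1 vs 1: equal → NULL
call_id=16: line=4 vs 1: differ → 4
call_id=17: line=5 vs 1: differ → 5

4, NULL, 2, NULL, 4, 7, NULL, 6, 5, NULL, 4, 5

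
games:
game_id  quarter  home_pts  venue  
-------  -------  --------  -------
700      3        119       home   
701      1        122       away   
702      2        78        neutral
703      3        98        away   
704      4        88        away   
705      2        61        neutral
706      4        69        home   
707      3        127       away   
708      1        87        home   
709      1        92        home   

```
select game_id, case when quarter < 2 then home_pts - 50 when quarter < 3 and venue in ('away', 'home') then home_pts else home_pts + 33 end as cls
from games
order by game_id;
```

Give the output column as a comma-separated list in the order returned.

game_id=700: ELSE → 152
game_id=701: quarter < 2 → 72
game_id=702: ELSE → 111
game_id=703: ELSE → 131
game_id=704: ELSE → 121
game_id=705: ELSE → 94
game_id=706: ELSE → 102
game_id=707: ELSE → 160
game_id=708: quarter < 2 → 37
game_id=709: quarter < 2 → 42

152, 72, 111, 131, 121, 94, 102, 160, 37, 42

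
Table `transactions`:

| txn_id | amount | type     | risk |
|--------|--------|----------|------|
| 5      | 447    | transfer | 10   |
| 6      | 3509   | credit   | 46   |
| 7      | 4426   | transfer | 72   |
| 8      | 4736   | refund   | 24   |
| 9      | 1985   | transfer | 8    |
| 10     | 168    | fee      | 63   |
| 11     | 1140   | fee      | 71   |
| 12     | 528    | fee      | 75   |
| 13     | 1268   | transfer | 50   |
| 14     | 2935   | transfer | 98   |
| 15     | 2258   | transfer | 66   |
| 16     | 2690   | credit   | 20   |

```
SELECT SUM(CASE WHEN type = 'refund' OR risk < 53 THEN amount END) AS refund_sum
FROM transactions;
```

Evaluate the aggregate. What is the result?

txn_id=5: ✓ → 447
txn_id=6: ✓ → 3509
txn_id=7: ✗
txn_id=8: ✓ → 4736
txn_id=9: ✓ → 1985
txn_id=10: ✗
txn_id=11: ✗
txn_id=12: ✗
txn_id=13: ✓ → 1268
txn_id=14: ✗
txn_id=15: ✗
txn_id=16: ✓ → 2690
refund_sum = 447 + 3509 + 4736 + 1985 + 1268 + 2690 = 14635

14635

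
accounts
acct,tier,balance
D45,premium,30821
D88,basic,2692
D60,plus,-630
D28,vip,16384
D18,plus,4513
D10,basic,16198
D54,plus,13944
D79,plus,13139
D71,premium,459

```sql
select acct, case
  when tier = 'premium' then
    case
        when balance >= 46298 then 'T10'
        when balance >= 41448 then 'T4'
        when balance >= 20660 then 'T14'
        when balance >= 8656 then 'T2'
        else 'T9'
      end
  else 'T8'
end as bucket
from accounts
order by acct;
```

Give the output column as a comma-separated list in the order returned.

T8, T8, T8, T14, T8, T8, T9, T8, T8

acct=D10: tier='basic' → outer ELSE → T8
acct=D18: tier='plus' → outer ELSE → T8
acct=D28: tier='vip' → outer ELSE → T8
acct=D45: tier='premium' → inner[balance >= 20660] → T14
acct=D54: tier='plus' → outer ELSE → T8
acct=D60: tier='plus' → outer ELSE → T8
acct=D71: tier='premium' → inner[ELSE] → T9
acct=D79: tier='plus' → outer ELSE → T8
acct=D88: tier='basic' → outer ELSE → T8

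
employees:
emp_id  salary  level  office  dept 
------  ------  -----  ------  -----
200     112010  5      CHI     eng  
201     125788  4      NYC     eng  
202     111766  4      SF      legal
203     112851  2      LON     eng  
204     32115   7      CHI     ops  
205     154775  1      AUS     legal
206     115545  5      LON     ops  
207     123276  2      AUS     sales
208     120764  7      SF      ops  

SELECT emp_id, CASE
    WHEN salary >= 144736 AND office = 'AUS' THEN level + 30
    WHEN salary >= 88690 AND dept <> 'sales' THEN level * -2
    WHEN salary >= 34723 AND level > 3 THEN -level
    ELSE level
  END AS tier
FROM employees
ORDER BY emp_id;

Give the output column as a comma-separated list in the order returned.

emp_id=200: salary >= 88690 AND dept <> 'sales' → -10
emp_id=201: salary >= 88690 AND dept <> 'sales' → -8
emp_id=202: salary >= 88690 AND dept <> 'sales' → -8
emp_id=203: salary >= 88690 AND dept <> 'sales' → -4
emp_id=204: ELSE → 7
emp_id=205: salary >= 144736 AND office = 'AUS' → 31
emp_id=206: salary >= 88690 AND dept <> 'sales' → -10
emp_id=207: ELSE → 2
emp_id=208: salary >= 88690 AND dept <> 'sales' → -14

-10, -8, -8, -4, 7, 31, -10, 2, -14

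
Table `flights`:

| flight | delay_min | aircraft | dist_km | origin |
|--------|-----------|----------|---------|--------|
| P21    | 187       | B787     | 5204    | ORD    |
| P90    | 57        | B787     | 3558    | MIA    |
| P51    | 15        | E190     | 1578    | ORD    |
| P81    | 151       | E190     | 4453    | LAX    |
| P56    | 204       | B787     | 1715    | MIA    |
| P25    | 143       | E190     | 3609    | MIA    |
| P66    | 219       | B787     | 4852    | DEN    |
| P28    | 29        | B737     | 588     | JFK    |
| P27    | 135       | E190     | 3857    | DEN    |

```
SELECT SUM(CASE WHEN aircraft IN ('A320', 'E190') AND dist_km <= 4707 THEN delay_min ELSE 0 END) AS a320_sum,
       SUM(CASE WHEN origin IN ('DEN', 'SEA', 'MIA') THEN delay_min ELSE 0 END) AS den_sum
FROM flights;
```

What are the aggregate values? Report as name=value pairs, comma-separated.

[a320_sum: aircraft IN ('A320', 'E190') AND dist_km <= 4707]
flight=P21: ✗
flight=P90: ✗
flight=P51: ✓ → 15
flight=P81: ✓ → 151
flight=P56: ✗
flight=P25: ✓ → 143
flight=P66: ✗
flight=P28: ✗
flight=P27: ✓ → 135
a320_sum = 15 + 151 + 143 + 135 = 444
—
[den_sum: origin IN ('DEN', 'SEA', 'MIA')]
flight=P21: ✗
flight=P90: ✓ → 57
flight=P51: ✗
flight=P81: ✗
flight=P56: ✓ → 204
flight=P25: ✓ → 143
flight=P66: ✓ → 219
flight=P28: ✗
flight=P27: ✓ → 135
den_sum = 57 + 204 + 143 + 219 + 135 = 758

a320_sum=444, den_sum=758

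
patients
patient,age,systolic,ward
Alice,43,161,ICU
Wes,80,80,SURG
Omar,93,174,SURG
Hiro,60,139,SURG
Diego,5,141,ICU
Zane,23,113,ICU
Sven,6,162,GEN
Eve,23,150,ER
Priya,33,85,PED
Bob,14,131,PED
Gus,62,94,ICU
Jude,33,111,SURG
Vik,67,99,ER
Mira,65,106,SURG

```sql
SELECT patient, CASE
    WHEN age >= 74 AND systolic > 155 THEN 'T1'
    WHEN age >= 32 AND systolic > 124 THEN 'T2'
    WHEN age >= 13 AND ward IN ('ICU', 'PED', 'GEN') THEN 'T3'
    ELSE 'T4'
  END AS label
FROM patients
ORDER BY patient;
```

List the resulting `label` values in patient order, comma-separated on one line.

T2, T3, T4, T4, T3, T2, T4, T4, T1, T3, T4, T4, T4, T3

patient=Alice: age >= 32 AND systolic > 124 → T2
patient=Bob: age >= 13 AND ward IN ('ICU', 'PED', 'GEN') → T3
patient=Diego: ELSE → T4
patient=Eve: ELSE → T4
patient=Gus: age >= 13 AND ward IN ('ICU', 'PED', 'GEN') → T3
patient=Hiro: age >= 32 AND systolic > 124 → T2
patient=Jude: ELSE → T4
patient=Mira: ELSE → T4
patient=Omar: age >= 74 AND systolic > 155 → T1
patient=Priya: age >= 13 AND ward IN ('ICU', 'PED', 'GEN') → T3
patient=Sven: ELSE → T4
patient=Vik: ELSE → T4
patient=Wes: ELSE → T4
patient=Zane: age >= 13 AND ward IN ('ICU', 'PED', 'GEN') → T3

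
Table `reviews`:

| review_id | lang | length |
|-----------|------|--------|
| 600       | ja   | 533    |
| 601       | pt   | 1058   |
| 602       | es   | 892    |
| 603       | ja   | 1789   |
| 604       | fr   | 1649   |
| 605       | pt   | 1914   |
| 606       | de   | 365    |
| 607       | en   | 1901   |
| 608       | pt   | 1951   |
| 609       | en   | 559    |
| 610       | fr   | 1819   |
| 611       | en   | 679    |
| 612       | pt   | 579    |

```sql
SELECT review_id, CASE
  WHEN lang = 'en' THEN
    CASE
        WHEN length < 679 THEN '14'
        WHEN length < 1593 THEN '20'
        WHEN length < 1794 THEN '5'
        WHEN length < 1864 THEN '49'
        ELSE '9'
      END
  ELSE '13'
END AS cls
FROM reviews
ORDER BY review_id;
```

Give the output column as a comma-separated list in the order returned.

review_id=600: lang='ja' → outer ELSE → 13
review_id=601: lang='pt' → outer ELSE → 13
review_id=602: lang='es' → outer ELSE → 13
review_id=603: lang='ja' → outer ELSE → 13
review_id=604: lang='fr' → outer ELSE → 13
review_id=605: lang='pt' → outer ELSE → 13
review_id=606: lang='de' → outer ELSE → 13
review_id=607: lang='en' → inner[ELSE] → 9
review_id=608: lang='pt' → outer ELSE → 13
review_id=609: lang='en' → inner[length < 679] → 14
review_id=610: lang='fr' → outer ELSE → 13
review_id=611: lang='en' → inner[length < 1593] → 20
review_id=612: lang='pt' → outer ELSE → 13

13, 13, 13, 13, 13, 13, 13, 9, 13, 14, 13, 20, 13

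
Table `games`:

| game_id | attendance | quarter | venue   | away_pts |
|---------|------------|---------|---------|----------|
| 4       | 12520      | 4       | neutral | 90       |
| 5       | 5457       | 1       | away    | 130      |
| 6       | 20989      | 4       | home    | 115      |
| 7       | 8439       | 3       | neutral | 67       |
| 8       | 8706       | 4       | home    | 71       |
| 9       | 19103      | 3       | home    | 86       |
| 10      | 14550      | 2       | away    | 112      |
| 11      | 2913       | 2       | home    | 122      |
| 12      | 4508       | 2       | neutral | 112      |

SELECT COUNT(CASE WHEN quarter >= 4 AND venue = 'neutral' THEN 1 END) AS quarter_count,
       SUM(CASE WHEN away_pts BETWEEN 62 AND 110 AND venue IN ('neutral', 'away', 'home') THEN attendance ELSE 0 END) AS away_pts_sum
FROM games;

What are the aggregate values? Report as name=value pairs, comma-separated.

quarter_count=1, away_pts_sum=48768

[quarter_count: quarter >= 4 AND venue = 'neutral']
game_id=4: ✓ → 1
game_id=5: ✗
game_id=6: ✗
game_id=7: ✗
game_id=8: ✗
game_id=9: ✗
game_id=10: ✗
game_id=11: ✗
game_id=12: ✗
quarter_count = COUNT(1) = 1
—
[away_pts_sum: away_pts BETWEEN 62 AND 110 AND venue IN ('neutral', 'away', 'home')]
game_id=4: ✓ → 12520
game_id=5: ✗
game_id=6: ✗
game_id=7: ✓ → 8439
game_id=8: ✓ → 8706
game_id=9: ✓ → 19103
game_id=10: ✗
game_id=11: ✗
game_id=12: ✗
away_pts_sum = 12520 + 8439 + 8706 + 19103 = 48768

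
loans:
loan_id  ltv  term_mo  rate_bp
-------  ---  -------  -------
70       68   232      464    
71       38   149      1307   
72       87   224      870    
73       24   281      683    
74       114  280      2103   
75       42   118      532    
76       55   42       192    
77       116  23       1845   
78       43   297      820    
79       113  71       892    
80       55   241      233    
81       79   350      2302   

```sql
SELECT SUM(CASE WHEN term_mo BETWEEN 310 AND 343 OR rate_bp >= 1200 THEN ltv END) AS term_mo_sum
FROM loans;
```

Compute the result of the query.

347

loan_id=70: ✗
loan_id=71: ✓ → 38
loan_id=72: ✗
loan_id=73: ✗
loan_id=74: ✓ → 114
loan_id=75: ✗
loan_id=76: ✗
loan_id=77: ✓ → 116
loan_id=78: ✗
loan_id=79: ✗
loan_id=80: ✗
loan_id=81: ✓ → 79
term_mo_sum = 38 + 114 + 116 + 79 = 347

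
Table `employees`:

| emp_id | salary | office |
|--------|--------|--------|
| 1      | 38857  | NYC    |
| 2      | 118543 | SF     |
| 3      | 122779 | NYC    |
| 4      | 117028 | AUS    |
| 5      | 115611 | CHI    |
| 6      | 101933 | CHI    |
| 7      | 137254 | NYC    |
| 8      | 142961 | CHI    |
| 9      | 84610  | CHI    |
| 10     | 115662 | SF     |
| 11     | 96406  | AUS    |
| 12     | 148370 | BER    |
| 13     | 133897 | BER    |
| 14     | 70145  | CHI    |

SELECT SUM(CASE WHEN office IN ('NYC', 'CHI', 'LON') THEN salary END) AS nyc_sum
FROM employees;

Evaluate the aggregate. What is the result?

814150

emp_id=1: ✓ → 38857
emp_id=2: ✗
emp_id=3: ✓ → 122779
emp_id=4: ✗
emp_id=5: ✓ → 115611
emp_id=6: ✓ → 101933
emp_id=7: ✓ → 137254
emp_id=8: ✓ → 142961
emp_id=9: ✓ → 84610
emp_id=10: ✗
emp_id=11: ✗
emp_id=12: ✗
emp_id=13: ✗
emp_id=14: ✓ → 70145
nyc_sum = 38857 + 122779 + 115611 + 101933 + 137254 + 142961 + 84610 + 70145 = 814150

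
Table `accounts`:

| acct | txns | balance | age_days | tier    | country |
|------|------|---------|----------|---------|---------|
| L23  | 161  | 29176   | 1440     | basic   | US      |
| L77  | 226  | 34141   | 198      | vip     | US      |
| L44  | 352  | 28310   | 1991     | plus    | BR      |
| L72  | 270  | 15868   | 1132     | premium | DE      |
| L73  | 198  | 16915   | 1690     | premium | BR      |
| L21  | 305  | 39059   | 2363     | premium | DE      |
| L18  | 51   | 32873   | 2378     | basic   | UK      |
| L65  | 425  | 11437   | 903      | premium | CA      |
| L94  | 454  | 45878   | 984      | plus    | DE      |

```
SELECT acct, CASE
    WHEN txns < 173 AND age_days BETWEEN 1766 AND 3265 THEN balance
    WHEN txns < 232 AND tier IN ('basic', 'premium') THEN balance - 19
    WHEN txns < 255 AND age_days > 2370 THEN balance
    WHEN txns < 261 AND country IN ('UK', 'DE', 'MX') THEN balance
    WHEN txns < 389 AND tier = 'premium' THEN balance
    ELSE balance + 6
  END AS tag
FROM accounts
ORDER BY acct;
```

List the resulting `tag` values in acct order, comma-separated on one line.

acct=L18: txns < 173 AND age_days BETWEEN 1766 AND 3265 → 32873
acct=L21: txns < 389 AND tier = 'premium' → 39059
acct=L23: txns < 232 AND tier IN ('basic', 'premium') → 29157
acct=L44: ELSE → 28316
acct=L65: ELSE → 11443
acct=L72: txns < 389 AND tier = 'premium' → 15868
acct=L73: txns < 232 AND tier IN ('basic', 'premium') → 16896
acct=L77: ELSE → 34147
acct=L94: ELSE → 45884

32873, 39059, 29157, 28316, 11443, 15868, 16896, 34147, 45884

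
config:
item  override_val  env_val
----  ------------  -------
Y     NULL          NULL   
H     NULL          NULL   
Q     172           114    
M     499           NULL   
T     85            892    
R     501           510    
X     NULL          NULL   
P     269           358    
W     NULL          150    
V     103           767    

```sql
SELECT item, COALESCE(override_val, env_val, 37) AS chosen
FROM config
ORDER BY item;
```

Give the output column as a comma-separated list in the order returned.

item=H: override_val=NULL, env_val=NULL, → literal 37 → 37
item=M: override_val=499 → 499
item=P: override_val=269 → 269
item=Q: override_val=172 → 172
item=R: override_val=501 → 501
item=T: override_val=85 → 85
item=V: override_val=103 → 103
item=W: override_val=NULL, env_val=150 → 150
item=X: override_val=NULL, env_val=NULL, → literal 37 → 37
item=Y: override_val=NULL, env_val=NULL, → literal 37 → 37

37, 499, 269, 172, 501, 85, 103, 150, 37, 37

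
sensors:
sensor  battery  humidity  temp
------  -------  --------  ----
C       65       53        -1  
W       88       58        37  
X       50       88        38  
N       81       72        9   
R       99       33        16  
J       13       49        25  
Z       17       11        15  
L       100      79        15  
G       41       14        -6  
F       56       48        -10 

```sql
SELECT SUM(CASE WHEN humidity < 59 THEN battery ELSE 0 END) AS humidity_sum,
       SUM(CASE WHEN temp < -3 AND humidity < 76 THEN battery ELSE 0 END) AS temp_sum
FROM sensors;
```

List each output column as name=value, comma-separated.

humidity_sum=379, temp_sum=97

[humidity_sum: humidity < 59]
sensor=C: ✓ → 65
sensor=W: ✓ → 88
sensor=X: ✗
sensor=N: ✗
sensor=R: ✓ → 99
sensor=J: ✓ → 13
sensor=Z: ✓ → 17
sensor=L: ✗
sensor=G: ✓ → 41
sensor=F: ✓ → 56
humidity_sum = 65 + 88 + 99 + 13 + 17 + 41 + 56 = 379
—
[temp_sum: temp < -3 AND humidity < 76]
sensor=C: ✗
sensor=W: ✗
sensor=X: ✗
sensor=N: ✗
sensor=R: ✗
sensor=J: ✗
sensor=Z: ✗
sensor=L: ✗
sensor=G: ✓ → 41
sensor=F: ✓ → 56
temp_sum = 41 + 56 = 97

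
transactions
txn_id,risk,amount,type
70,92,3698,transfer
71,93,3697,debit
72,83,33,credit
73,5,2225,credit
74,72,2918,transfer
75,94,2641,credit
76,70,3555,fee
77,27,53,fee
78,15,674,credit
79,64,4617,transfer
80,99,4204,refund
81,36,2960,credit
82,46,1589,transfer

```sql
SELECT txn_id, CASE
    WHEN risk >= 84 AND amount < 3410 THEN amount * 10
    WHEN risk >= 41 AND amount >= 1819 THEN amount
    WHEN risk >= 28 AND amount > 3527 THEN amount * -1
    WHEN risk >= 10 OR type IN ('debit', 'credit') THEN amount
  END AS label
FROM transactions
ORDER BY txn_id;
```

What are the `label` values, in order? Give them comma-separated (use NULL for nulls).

txn_id=70: risk >= 41 AND amount >= 1819 → 3698
txn_id=71: risk >= 41 AND amount >= 1819 → 3697
txn_id=72: risk >= 10 OR type IN ('debit', 'credit') → 33
txn_id=73: risk >= 10 OR type IN ('debit', 'credit') → 2225
txn_id=74: risk >= 41 AND amount >= 1819 → 2918
txn_id=75: risk >= 84 AND amount < 3410 → 26410
txn_id=76: risk >= 41 AND amount >= 1819 → 3555
txn_id=77: risk >= 10 OR type IN ('debit', 'credit') → 53
txn_id=78: risk >= 10 OR type IN ('debit', 'credit') → 674
txn_id=79: risk >= 41 AND amount >= 1819 → 4617
txn_id=80: risk >= 41 AND amount >= 1819 → 4204
txn_id=81: risk >= 10 OR type IN ('debit', 'credit') → 2960
txn_id=82: risk >= 10 OR type IN ('debit', 'credit') → 1589

3698, 3697, 33, 2225, 2918, 26410, 3555, 53, 674, 4617, 4204, 2960, 1589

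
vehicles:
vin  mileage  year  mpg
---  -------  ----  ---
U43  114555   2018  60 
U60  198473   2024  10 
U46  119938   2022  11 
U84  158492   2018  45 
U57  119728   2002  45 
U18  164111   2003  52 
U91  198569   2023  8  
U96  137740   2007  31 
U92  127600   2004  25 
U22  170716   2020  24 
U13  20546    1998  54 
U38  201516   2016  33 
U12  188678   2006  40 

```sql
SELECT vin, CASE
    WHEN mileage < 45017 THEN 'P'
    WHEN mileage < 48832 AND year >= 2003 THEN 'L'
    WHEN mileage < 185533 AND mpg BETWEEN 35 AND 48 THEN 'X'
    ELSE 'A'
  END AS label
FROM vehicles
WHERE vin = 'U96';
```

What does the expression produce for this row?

A

vin = U96: mileage=137740, year=2007, mpg=31.
mileage < 45017 → false
mileage < 48832 AND year >= 2003 → false
mileage < 185533 AND mpg BETWEEN 35 AND 48 → false
No prior WHEN matched → ELSE → A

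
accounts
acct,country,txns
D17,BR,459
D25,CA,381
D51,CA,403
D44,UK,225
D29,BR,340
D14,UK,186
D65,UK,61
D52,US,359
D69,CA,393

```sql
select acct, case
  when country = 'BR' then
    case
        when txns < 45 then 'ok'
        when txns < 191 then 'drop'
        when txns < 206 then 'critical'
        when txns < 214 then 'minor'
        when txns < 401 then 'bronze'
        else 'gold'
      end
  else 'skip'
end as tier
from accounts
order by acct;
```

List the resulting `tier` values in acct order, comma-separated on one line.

acct=D14: country='UK' → outer ELSE → skip
acct=D17: country='BR' → inner[ELSE] → gold
acct=D25: country='CA' → outer ELSE → skip
acct=D29: country='BR' → inner[txns < 401] → bronze
acct=D44: country='UK' → outer ELSE → skip
acct=D51: country='CA' → outer ELSE → skip
acct=D52: country='US' → outer ELSE → skip
acct=D65: country='UK' → outer ELSE → skip
acct=D69: country='CA' → outer ELSE → skip

skip, gold, skip, bronze, skip, skip, skip, skip, skip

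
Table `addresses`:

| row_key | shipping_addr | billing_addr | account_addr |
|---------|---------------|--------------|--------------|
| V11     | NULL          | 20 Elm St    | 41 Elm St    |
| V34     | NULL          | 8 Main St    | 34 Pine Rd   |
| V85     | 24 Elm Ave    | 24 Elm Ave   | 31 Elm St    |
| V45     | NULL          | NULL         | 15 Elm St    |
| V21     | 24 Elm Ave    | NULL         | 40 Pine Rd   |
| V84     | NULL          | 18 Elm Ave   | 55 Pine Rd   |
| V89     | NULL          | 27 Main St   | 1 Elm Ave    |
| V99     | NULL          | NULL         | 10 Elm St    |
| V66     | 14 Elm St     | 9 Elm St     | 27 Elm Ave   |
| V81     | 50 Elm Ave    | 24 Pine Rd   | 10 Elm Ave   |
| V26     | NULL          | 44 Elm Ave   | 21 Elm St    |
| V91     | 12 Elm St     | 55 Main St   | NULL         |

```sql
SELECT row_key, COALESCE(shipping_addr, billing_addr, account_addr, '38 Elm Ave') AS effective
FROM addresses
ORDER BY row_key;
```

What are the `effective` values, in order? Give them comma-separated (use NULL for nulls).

row_key=V11: shipping_addr=NULL, billing_addr=20 Elm St → 20 Elm St
row_key=V21: shipping_addr=24 Elm Ave → 24 Elm Ave
row_key=V26: shipping_addr=NULL, billing_addr=44 Elm Ave → 44 Elm Ave
row_key=V34: shipping_addr=NULL, billing_addr=8 Main St → 8 Main St
row_key=V45: shipping_addr=NULL, billing_addr=NULL, account_addr=15 Elm St → 15 Elm St
row_key=V66: shipping_addr=14 Elm St → 14 Elm St
row_key=V81: shipping_addr=50 Elm Ave → 50 Elm Ave
row_key=V84: shipping_addr=NULL, billing_addr=18 Elm Ave → 18 Elm Ave
row_key=V85: shipping_addr=24 Elm Ave → 24 Elm Ave
row_key=V89: shipping_addr=NULL, billing_addr=27 Main St → 27 Main St
row_key=V91: shipping_addr=12 Elm St → 12 Elm St
row_key=V99: shipping_addr=NULL, billing_addr=NULL, account_addr=10 Elm St → 10 Elm St

20 Elm St, 24 Elm Ave, 44 Elm Ave, 8 Main St, 15 Elm St, 14 Elm St, 50 Elm Ave, 18 Elm Ave, 24 Elm Ave, 27 Main St, 12 Elm St, 10 Elm St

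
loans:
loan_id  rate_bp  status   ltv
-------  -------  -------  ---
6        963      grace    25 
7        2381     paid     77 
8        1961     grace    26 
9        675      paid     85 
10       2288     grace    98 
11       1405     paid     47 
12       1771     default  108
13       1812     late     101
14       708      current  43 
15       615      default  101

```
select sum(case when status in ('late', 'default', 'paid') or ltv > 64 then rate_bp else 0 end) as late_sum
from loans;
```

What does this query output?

loan_id=6: ✗
loan_id=7: ✓ → 2381
loan_id=8: ✗
loan_id=9: ✓ → 675
loan_id=10: ✓ → 2288
loan_id=11: ✓ → 1405
loan_id=12: ✓ → 1771
loan_id=13: ✓ → 1812
loan_id=14: ✗
loan_id=15: ✓ → 615
late_sum = 2381 + 675 + 2288 + 1405 + 1771 + 1812 + 615 = 10947

10947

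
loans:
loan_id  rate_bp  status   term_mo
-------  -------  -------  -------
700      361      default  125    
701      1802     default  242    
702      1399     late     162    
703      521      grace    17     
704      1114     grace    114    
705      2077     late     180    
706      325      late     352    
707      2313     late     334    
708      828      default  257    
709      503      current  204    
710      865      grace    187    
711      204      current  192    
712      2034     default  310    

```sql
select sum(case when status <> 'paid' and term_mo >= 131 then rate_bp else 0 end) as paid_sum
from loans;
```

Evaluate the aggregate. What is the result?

loan_id=700: ✗
loan_id=701: ✓ → 1802
loan_id=702: ✓ → 1399
loan_id=703: ✗
loan_id=704: ✗
loan_id=705: ✓ → 2077
loan_id=706: ✓ → 325
loan_id=707: ✓ → 2313
loan_id=708: ✓ → 828
loan_id=709: ✓ → 503
loan_id=710: ✓ → 865
loan_id=711: ✓ → 204
loan_id=712: ✓ → 2034
paid_sum = 1802 + 1399 + 2077 + 325 + 2313 + 828 + 503 + 865 + 204 + 2034 = 12350

12350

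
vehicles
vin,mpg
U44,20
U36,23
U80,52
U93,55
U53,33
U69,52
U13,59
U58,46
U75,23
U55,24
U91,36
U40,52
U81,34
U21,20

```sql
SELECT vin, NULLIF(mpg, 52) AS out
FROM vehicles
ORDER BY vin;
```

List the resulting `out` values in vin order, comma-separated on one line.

59, 20, 23, NULL, 20, 33, 24, 46, NULL, 23, NULL, 34, 36, 55

vin=U13: mpg=59 vs 52: differ → 59
vin=U21: mpg=20 vs 52: differ → 20
vin=U36: mpg=23 vs 52: differ → 23
vin=U40: mpg=52 vs 52: equal → NULL
vin=U44: mpg=20 vs 52: differ → 20
vin=U53: mpg=33 vs 52: differ → 33
vin=U55: mpg=24 vs 52: differ → 24
vin=U58: mpg=46 vs 52: differ → 46
vin=U69: mpg=52 vs 52: equal → NULL
vin=U75: mpg=23 vs 52: differ → 23
vin=U80: mpg=52 vs 52: equal → NULL
vin=U81: mpg=34 vs 52: differ → 34
vin=U91: mpg=36 vs 52: differ → 36
vin=U93: mpg=55 vs 52: differ → 55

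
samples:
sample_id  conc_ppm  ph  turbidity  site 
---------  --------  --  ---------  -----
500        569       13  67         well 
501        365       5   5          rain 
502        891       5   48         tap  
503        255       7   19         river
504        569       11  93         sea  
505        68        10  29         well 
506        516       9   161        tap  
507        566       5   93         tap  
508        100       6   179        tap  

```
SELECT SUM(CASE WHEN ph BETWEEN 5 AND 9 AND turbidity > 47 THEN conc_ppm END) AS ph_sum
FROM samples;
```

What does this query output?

2073

sample_id=500: ✗
sample_id=501: ✗
sample_id=502: ✓ → 891
sample_id=503: ✗
sample_id=504: ✗
sample_id=505: ✗
sample_id=506: ✓ → 516
sample_id=507: ✓ → 566
sample_id=508: ✓ → 100
ph_sum = 891 + 516 + 566 + 100 = 2073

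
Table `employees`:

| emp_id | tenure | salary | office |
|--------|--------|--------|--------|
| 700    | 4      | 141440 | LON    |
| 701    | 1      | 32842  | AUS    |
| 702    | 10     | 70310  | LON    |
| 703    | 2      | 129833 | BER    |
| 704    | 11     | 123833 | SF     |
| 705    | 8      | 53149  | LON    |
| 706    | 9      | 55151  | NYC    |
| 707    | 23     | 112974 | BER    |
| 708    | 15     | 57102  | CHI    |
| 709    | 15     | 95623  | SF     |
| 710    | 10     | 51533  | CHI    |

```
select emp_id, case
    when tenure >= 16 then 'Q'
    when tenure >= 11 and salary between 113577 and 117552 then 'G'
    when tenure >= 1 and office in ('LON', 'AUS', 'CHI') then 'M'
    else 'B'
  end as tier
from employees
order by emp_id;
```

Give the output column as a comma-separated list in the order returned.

emp_id=700: tenure >= 1 and office in ('LON', 'AUS', 'CHI') → M
emp_id=701: tenure >= 1 and office in ('LON', 'AUS', 'CHI') → M
emp_id=702: tenure >= 1 and office in ('LON', 'AUS', 'CHI') → M
emp_id=703: ELSE → B
emp_id=704: ELSE → B
emp_id=705: tenure >= 1 and office in ('LON', 'AUS', 'CHI') → M
emp_id=706: ELSE → B
emp_id=707: tenure >= 16 → Q
emp_id=708: tenure >= 1 and office in ('LON', 'AUS', 'CHI') → M
emp_id=709: ELSE → B
emp_id=710: tenure >= 1 and office in ('LON', 'AUS', 'CHI') → M

M, M, M, B, B, M, B, Q, M, B, M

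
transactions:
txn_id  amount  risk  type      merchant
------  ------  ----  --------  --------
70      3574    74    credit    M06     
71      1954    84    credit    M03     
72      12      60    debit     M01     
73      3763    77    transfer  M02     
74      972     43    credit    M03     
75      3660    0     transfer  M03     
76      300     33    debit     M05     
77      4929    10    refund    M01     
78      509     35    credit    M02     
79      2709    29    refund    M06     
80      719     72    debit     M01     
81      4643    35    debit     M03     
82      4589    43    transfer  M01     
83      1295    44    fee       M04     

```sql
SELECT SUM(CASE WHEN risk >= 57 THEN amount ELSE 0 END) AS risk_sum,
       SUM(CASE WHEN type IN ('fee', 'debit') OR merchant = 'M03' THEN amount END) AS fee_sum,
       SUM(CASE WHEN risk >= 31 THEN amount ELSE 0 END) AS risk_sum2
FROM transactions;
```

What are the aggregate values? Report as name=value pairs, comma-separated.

risk_sum=10022, fee_sum=13555, risk_sum2=22330

[risk_sum: risk >= 57]
txn_id=70: ✓ → 3574
txn_id=71: ✓ → 1954
txn_id=72: ✓ → 12
txn_id=73: ✓ → 3763
txn_id=74: ✗
txn_id=75: ✗
txn_id=76: ✗
txn_id=77: ✗
txn_id=78: ✗
txn_id=79: ✗
txn_id=80: ✓ → 719
txn_id=81: ✗
txn_id=82: ✗
txn_id=83: ✗
risk_sum = 3574 + 1954 + 12 + 3763 + 719 = 10022
—
[fee_sum: type IN ('fee', 'debit') OR merchant = 'M03']
txn_id=70: ✗
txn_id=71: ✓ → 1954
txn_id=72: ✓ → 12
txn_id=73: ✗
txn_id=74: ✓ → 972
txn_id=75: ✓ → 3660
txn_id=76: ✓ → 300
txn_id=77: ✗
txn_id=78: ✗
txn_id=79: ✗
txn_id=80: ✓ → 719
txn_id=81: ✓ → 4643
txn_id=82: ✗
txn_id=83: ✓ → 1295
fee_sum = 1954 + 12 + 972 + 3660 + 300 + 719 + 4643 + 1295 = 13555
—
[risk_sum2: risk >= 31]
txn_id=70: ✓ → 3574
txn_id=71: ✓ → 1954
txn_id=72: ✓ → 12
txn_id=73: ✓ → 3763
txn_id=74: ✓ → 972
txn_id=75: ✗
txn_id=76: ✓ → 300
txn_id=77: ✗
txn_id=78: ✓ → 509
txn_id=79: ✗
txn_id=80: ✓ → 719
txn_id=81: ✓ → 4643
txn_id=82: ✓ → 4589
txn_id=83: ✓ → 1295
risk_sum2 = 3574 + 1954 + 12 + 3763 + 972 + 300 + 509 + 719 + 4643 + 4589 + 1295 = 22330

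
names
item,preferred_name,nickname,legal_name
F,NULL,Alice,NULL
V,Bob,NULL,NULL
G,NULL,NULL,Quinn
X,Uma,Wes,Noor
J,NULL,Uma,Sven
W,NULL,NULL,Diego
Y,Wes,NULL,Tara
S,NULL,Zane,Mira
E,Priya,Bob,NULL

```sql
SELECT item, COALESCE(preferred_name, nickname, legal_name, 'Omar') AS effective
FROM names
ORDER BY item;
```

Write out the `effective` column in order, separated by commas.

Priya, Alice, Quinn, Uma, Zane, Bob, Diego, Uma, Wes

item=E: preferred_name=Priya → Priya
item=F: preferred_name=NULL, nickname=Alice → Alice
item=G: preferred_name=NULL, nickname=NULL, legal_name=Quinn → Quinn
item=J: preferred_name=NULL, nickname=Uma → Uma
item=S: preferred_name=NULL, nickname=Zane → Zane
item=V: preferred_name=Bob → Bob
item=W: preferred_name=NULL, nickname=NULL, legal_name=Diego → Diego
item=X: preferred_name=Uma → Uma
item=Y: preferred_name=Wes → Wes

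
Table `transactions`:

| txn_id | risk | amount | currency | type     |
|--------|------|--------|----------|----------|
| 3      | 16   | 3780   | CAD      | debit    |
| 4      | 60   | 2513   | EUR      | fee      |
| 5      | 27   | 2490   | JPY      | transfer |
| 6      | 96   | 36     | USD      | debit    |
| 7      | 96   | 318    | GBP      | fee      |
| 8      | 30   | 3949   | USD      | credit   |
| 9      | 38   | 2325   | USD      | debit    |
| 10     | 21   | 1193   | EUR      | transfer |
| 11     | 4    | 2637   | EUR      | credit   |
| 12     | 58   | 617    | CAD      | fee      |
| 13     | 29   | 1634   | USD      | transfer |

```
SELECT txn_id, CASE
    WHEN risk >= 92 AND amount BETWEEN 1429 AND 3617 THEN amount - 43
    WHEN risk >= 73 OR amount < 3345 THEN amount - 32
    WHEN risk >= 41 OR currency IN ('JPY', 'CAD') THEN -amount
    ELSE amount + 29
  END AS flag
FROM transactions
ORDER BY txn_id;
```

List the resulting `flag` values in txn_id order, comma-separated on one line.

-3780, 2481, 2458, 4, 286, 3978, 2293, 1161, 2605, 585, 1602

txn_id=3: risk >= 41 OR currency IN ('JPY', 'CAD') → -3780
txn_id=4: risk >= 73 OR amount < 3345 → 2481
txn_id=5: risk >= 73 OR amount < 3345 → 2458
txn_id=6: risk >= 73 OR amount < 3345 → 4
txn_id=7: risk >= 73 OR amount < 3345 → 286
txn_id=8: ELSE → 3978
txn_id=9: risk >= 73 OR amount < 3345 → 2293
txn_id=10: risk >= 73 OR amount < 3345 → 1161
txn_id=11: risk >= 73 OR amount < 3345 → 2605
txn_id=12: risk >= 73 OR amount < 3345 → 585
txn_id=13: risk >= 73 OR amount < 3345 → 1602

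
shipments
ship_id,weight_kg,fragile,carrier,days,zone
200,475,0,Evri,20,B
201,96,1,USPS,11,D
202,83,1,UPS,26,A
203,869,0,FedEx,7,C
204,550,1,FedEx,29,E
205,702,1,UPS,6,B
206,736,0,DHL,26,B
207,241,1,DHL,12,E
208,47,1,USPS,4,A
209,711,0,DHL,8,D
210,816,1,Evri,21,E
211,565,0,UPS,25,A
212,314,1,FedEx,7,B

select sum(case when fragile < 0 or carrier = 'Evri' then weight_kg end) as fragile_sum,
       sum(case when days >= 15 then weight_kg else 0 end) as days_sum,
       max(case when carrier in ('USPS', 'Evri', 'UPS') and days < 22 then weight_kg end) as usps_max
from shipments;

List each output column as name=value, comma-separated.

[fragile_sum: fragile < 0 or carrier = 'Evri']
ship_id=200: ✓ → 475
ship_id=201: ✗
ship_id=202: ✗
ship_id=203: ✗
ship_id=204: ✗
ship_id=205: ✗
ship_id=206: ✗
ship_id=207: ✗
ship_id=208: ✗
ship_id=209: ✗
ship_id=210: ✓ → 816
ship_id=211: ✗
ship_id=212: ✗
fragile_sum = 475 + 816 = 1291
—
[days_sum: days >= 15]
ship_id=200: ✓ → 475
ship_id=201: ✗
ship_id=202: ✓ → 83
ship_id=203: ✗
ship_id=204: ✓ → 550
ship_id=205: ✗
ship_id=206: ✓ → 736
ship_id=207: ✗
ship_id=208: ✗
ship_id=209: ✗
ship_id=210: ✓ → 816
ship_id=211: ✓ → 565
ship_id=212: ✗
days_sum = 475 + 83 + 550 + 736 + 816 + 565 = 3225
—
[usps_max: carrier in ('USPS', 'Evri', 'UPS') and days < 22]
ship_id=200: ✓ → 475
ship_id=201: ✓ → 96
ship_id=202: ✗
ship_id=203: ✗
ship_id=204: ✗
ship_id=205: ✓ → 702
ship_id=206: ✗
ship_id=207: ✗
ship_id=208: ✓ → 47
ship_id=209: ✗
ship_id=210: ✓ → 816
ship_id=211: ✗
ship_id=212: ✗
usps_max = MAX(475, 96, 702, 47, 816) = 816

fragile_sum=1291, days_sum=3225, usps_max=816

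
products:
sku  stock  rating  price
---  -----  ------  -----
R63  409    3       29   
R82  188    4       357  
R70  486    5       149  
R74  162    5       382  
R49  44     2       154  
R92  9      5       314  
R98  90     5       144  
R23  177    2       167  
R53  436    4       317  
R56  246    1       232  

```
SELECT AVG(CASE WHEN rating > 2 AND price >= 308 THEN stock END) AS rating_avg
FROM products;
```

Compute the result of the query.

sku=R63: ✗
sku=R82: ✓ → 188
sku=R70: ✗
sku=R74: ✓ → 162
sku=R49: ✗
sku=R92: ✓ → 9
sku=R98: ✗
sku=R23: ✗
sku=R53: ✓ → 436
sku=R56: ✗
rating_avg = (188 + 162 + 9 + 436) / 4 = 198.75

198.75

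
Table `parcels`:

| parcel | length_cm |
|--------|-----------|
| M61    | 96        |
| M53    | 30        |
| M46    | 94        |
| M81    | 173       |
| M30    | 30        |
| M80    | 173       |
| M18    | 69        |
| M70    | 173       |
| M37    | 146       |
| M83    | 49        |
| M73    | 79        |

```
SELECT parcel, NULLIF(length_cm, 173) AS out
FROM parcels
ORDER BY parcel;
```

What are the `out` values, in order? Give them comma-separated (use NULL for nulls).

parcel=M18: length_cm=69 vs 173: differ → 69
parcel=M30: length_cm=30 vs 173: differ → 30
parcel=M37: length_cm=146 vs 173: differ → 146
parcel=M46: length_cm=94 vs 173: differ → 94
parcel=M53: length_cm=30 vs 173: differ → 30
parcel=M61: length_cm=96 vs 173: differ → 96
parcel=M70: length_cm=173 vs 173: equal → NULL
parcel=M73: length_cm=79 vs 173: differ → 79
parcel=M80: length_cm=173 vs 173: equal → NULL
parcel=M81: length_cm=173 vs 173: equal → NULL
parcel=M83: length_cm=49 vs 173: differ → 49

69, 30, 146, 94, 30, 96, NULL, 79, NULL, NULL, 49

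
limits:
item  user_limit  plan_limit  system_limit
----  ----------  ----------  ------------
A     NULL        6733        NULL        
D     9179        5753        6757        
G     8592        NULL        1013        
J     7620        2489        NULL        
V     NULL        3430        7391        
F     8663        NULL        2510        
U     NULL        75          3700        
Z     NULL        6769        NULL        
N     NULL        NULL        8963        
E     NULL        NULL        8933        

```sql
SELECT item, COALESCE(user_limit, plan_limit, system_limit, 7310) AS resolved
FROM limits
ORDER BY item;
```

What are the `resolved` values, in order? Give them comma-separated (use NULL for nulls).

6733, 9179, 8933, 8663, 8592, 7620, 8963, 75, 3430, 6769

item=A: user_limit=NULL, plan_limit=6733 → 6733
item=D: user_limit=9179 → 9179
item=E: user_limit=NULL, plan_limit=NULL, system_limit=8933 → 8933
item=F: user_limit=8663 → 8663
item=G: user_limit=8592 → 8592
item=J: user_limit=7620 → 7620
item=N: user_limit=NULL, plan_limit=NULL, system_limit=8963 → 8963
item=U: user_limit=NULL, plan_limit=75 → 75
item=V: user_limit=NULL, plan_limit=3430 → 3430
item=Z: user_limit=NULL, plan_limit=6769 → 6769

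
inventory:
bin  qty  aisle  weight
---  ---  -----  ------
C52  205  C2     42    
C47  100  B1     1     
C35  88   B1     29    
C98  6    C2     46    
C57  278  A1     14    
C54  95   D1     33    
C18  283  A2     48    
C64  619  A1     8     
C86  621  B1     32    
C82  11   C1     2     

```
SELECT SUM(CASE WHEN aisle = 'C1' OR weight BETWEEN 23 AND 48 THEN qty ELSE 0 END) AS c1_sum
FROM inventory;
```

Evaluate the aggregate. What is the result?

bin=C52: ✓ → 205
bin=C47: ✗
bin=C35: ✓ → 88
bin=C98: ✓ → 6
bin=C57: ✗
bin=C54: ✓ → 95
bin=C18: ✓ → 283
bin=C64: ✗
bin=C86: ✓ → 621
bin=C82: ✓ → 11
c1_sum = 205 + 88 + 6 + 95 + 283 + 621 + 11 = 1309

1309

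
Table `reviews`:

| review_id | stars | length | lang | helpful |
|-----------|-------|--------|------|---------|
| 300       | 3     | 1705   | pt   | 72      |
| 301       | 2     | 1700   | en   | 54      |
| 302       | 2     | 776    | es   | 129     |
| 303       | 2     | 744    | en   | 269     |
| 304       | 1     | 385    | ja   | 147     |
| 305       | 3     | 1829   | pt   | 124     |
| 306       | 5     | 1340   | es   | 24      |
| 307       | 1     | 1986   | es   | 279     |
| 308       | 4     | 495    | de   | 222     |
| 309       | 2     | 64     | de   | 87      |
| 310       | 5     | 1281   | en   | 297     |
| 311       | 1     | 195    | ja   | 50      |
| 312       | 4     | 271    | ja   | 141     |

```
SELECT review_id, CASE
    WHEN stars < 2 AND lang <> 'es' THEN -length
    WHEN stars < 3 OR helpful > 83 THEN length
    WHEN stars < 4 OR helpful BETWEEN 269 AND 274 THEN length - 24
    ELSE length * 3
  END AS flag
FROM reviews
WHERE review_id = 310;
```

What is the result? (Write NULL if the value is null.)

1281

review_id = 310: stars=5, length=1281, lang=en, helpful=297.
stars < 2 AND lang <> 'es' → false
stars < 3 OR helpful > 83 → true → 1281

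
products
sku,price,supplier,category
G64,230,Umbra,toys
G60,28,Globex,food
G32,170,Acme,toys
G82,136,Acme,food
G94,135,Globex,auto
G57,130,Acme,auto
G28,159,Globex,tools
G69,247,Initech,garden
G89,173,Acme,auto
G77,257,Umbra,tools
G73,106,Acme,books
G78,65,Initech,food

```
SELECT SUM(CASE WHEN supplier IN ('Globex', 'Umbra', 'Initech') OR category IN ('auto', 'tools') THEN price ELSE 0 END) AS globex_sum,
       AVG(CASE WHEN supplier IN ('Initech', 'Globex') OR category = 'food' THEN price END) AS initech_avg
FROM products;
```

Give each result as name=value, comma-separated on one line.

[globex_sum: supplier IN ('Globex', 'Umbra', 'Initech') OR category IN ('auto', 'tools')]
sku=G64: ✓ → 230
sku=G60: ✓ → 28
sku=G32: ✗
sku=G82: ✗
sku=G94: ✓ → 135
sku=G57: ✓ → 130
sku=G28: ✓ → 159
sku=G69: ✓ → 247
sku=G89: ✓ → 173
sku=G77: ✓ → 257
sku=G73: ✗
sku=G78: ✓ → 65
globex_sum = 230 + 28 + 135 + 130 + 159 + 247 + 173 + 257 + 65 = 1424
—
[initech_avg: supplier IN ('Initech', 'Globex') OR category = 'food']
sku=G64: ✗
sku=G60: ✓ → 28
sku=G32: ✗
sku=G82: ✓ → 136
sku=G94: ✓ → 135
sku=G57: ✗
sku=G28: ✓ → 159
sku=G69: ✓ → 247
sku=G89: ✗
sku=G77: ✗
sku=G73: ✗
sku=G78: ✓ → 65
initech_avg = (28 + 136 + 135 + 159 + 247 + 65) / 6 = 128.3333333333

globex_sum=1424, initech_avg=128.3333333333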